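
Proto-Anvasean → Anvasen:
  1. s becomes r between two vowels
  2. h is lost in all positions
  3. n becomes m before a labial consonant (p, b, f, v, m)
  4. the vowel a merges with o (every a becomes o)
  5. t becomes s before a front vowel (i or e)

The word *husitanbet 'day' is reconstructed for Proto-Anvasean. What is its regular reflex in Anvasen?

uritombet

Anvasen: start from *husitanbet.
  rule 1 (rhotacism): husitanbet → huritanbet
  rule 2 (h-loss): huritanbet → uritanbet
  rule 3 (nasal place assimilation): uritanbet → uritambet
  rule 4 (vowel merger): uritambet → uritombet
  rule 5: no change — uritombet
  ⇒ Anvasen uritombet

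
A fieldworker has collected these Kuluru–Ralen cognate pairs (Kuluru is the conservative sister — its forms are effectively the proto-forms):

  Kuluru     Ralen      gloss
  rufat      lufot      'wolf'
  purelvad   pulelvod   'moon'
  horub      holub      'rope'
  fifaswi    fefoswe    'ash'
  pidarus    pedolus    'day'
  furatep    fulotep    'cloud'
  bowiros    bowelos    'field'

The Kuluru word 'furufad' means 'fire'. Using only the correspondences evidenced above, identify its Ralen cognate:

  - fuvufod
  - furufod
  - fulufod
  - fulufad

fulufod

horub ~ holub, pidarus ~ pedolus — Kuluru r corresponds to Ralen l between vowels (before a back vowel).
rufat ~ lufot, purelvad ~ pulelvod — Kuluru a corresponds to Ralen o after a consonant, before a consonant other than r, m, n, p, b, f, v.
Applying these to Kuluru 'furufad':
  furufad → fulufad   (r→l between vowels (before a back vowel))
  fulufad → fulufod   (a→o after a consonant, before a consonant other than r, m, n, p, b, f, v)
So the Ralen cognate is 'fulufod'.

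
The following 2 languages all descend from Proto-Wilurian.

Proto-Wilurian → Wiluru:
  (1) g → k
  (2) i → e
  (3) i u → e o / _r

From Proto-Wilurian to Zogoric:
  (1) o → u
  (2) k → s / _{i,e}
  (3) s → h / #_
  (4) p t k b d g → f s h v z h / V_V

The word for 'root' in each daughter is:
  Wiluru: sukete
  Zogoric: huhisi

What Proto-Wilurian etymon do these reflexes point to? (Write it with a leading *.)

Position 1: Wiluru has s, Zogoric has h. Wiluru preserves s here (none of its changes turn any other segment into s), so the proto-segment is *s.
Position 4: Wiluru has e, Zogoric has i. Zogoric preserves i here (none of its changes turn any other segment into i), so the proto-segment is *i.
This points to *sugiti. Verify forward in each daughter:
Wiluru: start from *sugiti.
  rule 1 (unconditioned shift): sugiti → sukiti
  rule 2 (vowel merger): sukiti → sukete
  rule 3: no change — sukete
  ⇒ Wiluru sukete
Zogoric: *sugiti > hugiti > huhisi  (by debuccalisation, intervocalic lenition)
Only *sugiti yields all of Wiluru sukete, Zogoric huhisi.

*sugiti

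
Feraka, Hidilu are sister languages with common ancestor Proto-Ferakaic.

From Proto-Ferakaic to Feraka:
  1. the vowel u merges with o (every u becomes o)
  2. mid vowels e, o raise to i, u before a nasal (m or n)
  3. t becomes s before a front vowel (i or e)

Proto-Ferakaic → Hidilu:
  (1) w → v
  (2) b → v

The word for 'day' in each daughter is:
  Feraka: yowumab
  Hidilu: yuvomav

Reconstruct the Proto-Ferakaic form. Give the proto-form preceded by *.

*yuwomab

Position 2: Feraka has o, Hidilu has u. Hidilu preserves u here (none of its changes turn any other segment into u), so the proto-segment is *u.
Position 3: Feraka has w, Hidilu has v. Feraka preserves w here (none of its changes turn any other segment into w), so the proto-segment is *w.
Verify the candidate proto-form against each daughter:
Feraka: *yuwomab
  yuwomab → yowomab   [vowel merger]
  yowomab → yowumab   [pre-nasal raising]
  yowumab (rule 3 does not apply)
  giving Feraka yowumab.
Hidilu: start from *yuwomab.
  rule 1 (unconditioned shift): yuwomab → yuvomab
  rule 2 (unconditioned shift): yuvomab → yuvomav
  ⇒ Hidilu yuvomav
*yuwomab is the unique common source.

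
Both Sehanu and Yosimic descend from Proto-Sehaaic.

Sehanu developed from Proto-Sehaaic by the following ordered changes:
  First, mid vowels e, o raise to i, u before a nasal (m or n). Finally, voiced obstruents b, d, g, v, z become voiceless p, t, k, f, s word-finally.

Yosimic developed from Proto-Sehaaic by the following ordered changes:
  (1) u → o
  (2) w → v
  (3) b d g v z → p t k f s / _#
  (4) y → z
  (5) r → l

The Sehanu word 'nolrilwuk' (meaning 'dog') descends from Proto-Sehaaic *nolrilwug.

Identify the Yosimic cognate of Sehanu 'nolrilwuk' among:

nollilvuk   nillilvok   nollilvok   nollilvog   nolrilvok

nollilvok

Yosimic: *nolrilwug > nolrilwog > nolrilvog > nolrilvok > nollilvok  (by vowel merger, unconditioned shift, final devoicing, unconditioned shift)
Only 'nollilvok' matches the regular Yosimic development of *nolrilwug.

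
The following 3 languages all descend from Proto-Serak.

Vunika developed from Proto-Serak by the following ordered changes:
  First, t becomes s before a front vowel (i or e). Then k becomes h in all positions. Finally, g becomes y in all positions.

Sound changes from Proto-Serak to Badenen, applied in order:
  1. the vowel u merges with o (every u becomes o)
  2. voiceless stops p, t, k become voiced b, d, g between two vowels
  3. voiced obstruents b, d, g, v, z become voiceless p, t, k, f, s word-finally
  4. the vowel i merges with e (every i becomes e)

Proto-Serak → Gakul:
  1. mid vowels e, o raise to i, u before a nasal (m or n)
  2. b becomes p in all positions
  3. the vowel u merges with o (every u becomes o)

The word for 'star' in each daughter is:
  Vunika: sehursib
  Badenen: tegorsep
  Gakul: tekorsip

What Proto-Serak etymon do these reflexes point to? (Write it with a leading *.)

*tekursib

Position 4: Vunika has u, Badenen has o, Gakul has o. Vunika preserves u here (none of its changes turn any other segment into u), so the proto-segment is *u.
Position 7: Vunika has i, Badenen has e, Gakul has i. Vunika preserves i here (none of its changes turn any other segment into i), so the proto-segment is *i.
Verify the candidate proto-form against each daughter:
Vunika: *tekursib
  tekursib → sekursib   [palatalisation]
  sekursib → sehursib   [unconditioned shift]
  sehursib (rule 3 does not apply)
  giving Vunika sehursib.
Badenen: start from *tekursib.
  rule 1 (vowel merger): tekursib → tekorsib
  rule 2 (intervocalic voicing): tekorsib → tegorsib
  rule 3 (final devoicing): tegorsib → tegorsip
  rule 4 (vowel merger): tegorsip → tegorsep
  ⇒ Badenen tegorsep
Gakul: *tekursib > tekursip > tekorsip  (by unconditioned shift, vowel merger)
Only *tekursib yields all of Vunika sehursib, Badenen tegorsep, Gakul tekorsip.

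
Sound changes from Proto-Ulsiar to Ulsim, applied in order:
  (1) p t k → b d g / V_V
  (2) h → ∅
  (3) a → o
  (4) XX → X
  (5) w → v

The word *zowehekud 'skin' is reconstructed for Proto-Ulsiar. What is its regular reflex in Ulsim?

zovegud

Ulsim: *zowehekud > zowehegud > zoweegud > zowegud > zovegud  (by intervocalic voicing, h-loss, degemination, unconditioned shift)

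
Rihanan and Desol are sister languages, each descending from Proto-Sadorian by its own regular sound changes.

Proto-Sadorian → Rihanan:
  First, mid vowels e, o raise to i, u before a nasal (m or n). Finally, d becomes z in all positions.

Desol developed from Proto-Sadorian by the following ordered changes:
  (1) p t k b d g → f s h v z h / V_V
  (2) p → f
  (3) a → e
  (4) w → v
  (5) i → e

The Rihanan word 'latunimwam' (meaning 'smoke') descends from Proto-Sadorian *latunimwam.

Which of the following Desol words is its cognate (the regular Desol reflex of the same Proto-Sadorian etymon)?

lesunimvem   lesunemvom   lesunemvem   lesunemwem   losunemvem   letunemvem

lesunemvem

Desol: *latunimwam > lasunimwam > lesunimwem > lesunimvem > lesunemvem  (by intervocalic lenition, vowel merger, unconditioned shift, vowel merger)
Among the options, 'lesunemvem' alone shows every Desol change applied in order.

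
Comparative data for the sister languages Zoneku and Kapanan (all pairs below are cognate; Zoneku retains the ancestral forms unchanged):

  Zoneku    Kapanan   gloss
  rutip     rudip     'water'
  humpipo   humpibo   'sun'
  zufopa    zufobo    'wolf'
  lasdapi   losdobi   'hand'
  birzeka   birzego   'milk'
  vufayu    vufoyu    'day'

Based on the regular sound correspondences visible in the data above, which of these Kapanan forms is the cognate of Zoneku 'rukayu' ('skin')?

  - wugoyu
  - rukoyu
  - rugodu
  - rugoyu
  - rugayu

rugoyu

birzeka ~ birzego — Zoneku k corresponds to Kapanan g between vowels (before a back vowel).
lasdapi ~ losdobi, vufayu ~ vufoyu — Zoneku a corresponds to Kapanan o after a consonant, before a consonant other than r, m, n, p, b, f, v.
Applying these to Zoneku 'rukayu':
  rukayu → rugayu   (k→g between vowels (before a back vowel))
  rugayu → rugoyu   (a→o after a consonant, before a consonant other than r, m, n, p, b, f, v)
So the Kapanan cognate is 'rugoyu'.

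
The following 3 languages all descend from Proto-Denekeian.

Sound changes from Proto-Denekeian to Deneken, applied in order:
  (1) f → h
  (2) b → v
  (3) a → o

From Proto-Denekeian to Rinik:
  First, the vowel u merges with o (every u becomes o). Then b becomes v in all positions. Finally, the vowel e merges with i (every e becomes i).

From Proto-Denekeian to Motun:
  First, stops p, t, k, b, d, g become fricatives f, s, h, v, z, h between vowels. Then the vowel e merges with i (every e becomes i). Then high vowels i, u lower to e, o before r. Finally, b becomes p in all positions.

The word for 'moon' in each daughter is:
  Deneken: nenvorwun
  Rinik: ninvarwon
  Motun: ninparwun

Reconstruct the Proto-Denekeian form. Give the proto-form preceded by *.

*nenbarwun

Position 5: Deneken has o, Rinik has a, Motun has a. Rinik preserves a here (none of its changes turn any other segment into a), so the proto-segment is *a.
Position 4: Deneken has v, Rinik has v, Motun has p. Taking the neighbouring segments as reconstructed: Deneken v could go back to *b or *v; Rinik v could go back to *b or *v; Motun p could go back to *p or *b — the one source consistent with every daughter is *b.
Position 8: Deneken has u, Rinik has o, Motun has u. Deneken preserves u here (none of its changes turn any other segment into u), so the proto-segment is *u.
Verify the candidate proto-form against each daughter:
Deneken: *nenbarwun
  nenbarwun (rule 1 does not apply)
  nenbarwun → nenvarwun   [unconditioned shift]
  nenvarwun → nenvorwun   [vowel merger]
  giving Deneken nenvorwun.
Rinik: start from *nenbarwun.
  rule 1 (vowel merger): nenbarwun → nenbarwon
  rule 2 (unconditioned shift): nenbarwon → nenvarwon
  rule 3 (vowel merger): nenvarwon → ninvarwon
  ⇒ Rinik ninvarwon
Motun: *nenbarwun > ninbarwun > ninparwun  (by vowel merger, unconditioned shift)
*nenbarwun is the unique common source.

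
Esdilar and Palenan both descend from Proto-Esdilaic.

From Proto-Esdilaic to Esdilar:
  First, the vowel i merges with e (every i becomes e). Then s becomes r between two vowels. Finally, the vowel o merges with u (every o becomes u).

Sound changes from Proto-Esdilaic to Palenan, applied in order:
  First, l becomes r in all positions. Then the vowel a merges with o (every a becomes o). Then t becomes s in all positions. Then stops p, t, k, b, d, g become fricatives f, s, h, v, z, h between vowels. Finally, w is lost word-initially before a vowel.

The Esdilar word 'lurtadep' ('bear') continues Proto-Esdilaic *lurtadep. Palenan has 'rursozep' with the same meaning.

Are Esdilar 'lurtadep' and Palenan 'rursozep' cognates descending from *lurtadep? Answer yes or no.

Derive the expected Palenan reflex of *lurtadep:
Palenan: *lurtadep
  lurtadep → rurtadep   [unconditioned shift]
  rurtadep → rurtodep   [vowel merger]
  rurtodep → rursodep   [unconditioned shift]
  rursodep → rursozep   [intervocalic lenition]
  rursozep (rule 5 does not apply)
  giving Palenan rursozep.
Palenan 'rursozep' matches the regular reflex exactly, so the pair is cognate.

yes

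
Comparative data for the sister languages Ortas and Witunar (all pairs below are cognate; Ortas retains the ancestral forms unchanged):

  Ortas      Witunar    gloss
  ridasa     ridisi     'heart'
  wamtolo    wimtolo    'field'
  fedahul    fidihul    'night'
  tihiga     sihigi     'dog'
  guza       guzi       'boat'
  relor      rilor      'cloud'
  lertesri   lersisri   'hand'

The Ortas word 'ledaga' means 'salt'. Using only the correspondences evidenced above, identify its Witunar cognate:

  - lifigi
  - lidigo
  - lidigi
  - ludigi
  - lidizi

lidigi

fedahul ~ fidihul, relor ~ rilor — Ortas e corresponds to Witunar i after a consonant, before a consonant other than r, m, n, p, b, f, v.
ridasa ~ ridisi, fedahul ~ fidihul — Ortas a corresponds to Witunar i after a consonant, before a consonant other than r, m, n, p, b, f, v.
ridasa ~ ridisi, tihiga ~ sihigi — Ortas a corresponds to Witunar i word-finally.
Applying these to Ortas 'ledaga':
  ledaga → lidaga   (e→i after a consonant, before a consonant other than r, m, n, p, b, f, v)
  lidaga → lidiga   (a→i after a consonant, before a consonant other than r, m, n, p, b, f, v)
  lidiga → lidigi   (a→i word-finally)
So the Witunar cognate is 'lidigi'.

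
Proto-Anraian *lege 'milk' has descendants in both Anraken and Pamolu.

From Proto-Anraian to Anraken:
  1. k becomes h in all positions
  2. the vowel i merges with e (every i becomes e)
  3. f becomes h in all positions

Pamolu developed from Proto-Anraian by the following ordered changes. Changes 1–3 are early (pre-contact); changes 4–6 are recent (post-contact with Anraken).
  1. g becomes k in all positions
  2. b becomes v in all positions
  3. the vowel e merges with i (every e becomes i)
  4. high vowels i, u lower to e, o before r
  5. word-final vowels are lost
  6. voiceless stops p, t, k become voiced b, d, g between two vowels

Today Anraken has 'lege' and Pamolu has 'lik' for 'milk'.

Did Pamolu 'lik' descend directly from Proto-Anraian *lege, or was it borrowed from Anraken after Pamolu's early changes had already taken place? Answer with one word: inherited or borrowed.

If inherited, *lege would pass through all of Pamolu's changes:
Pamolu: *lege
  lege → leke   [unconditioned shift]
  leke (rule 2 does not apply)
  leke → liki   [vowel merger]
  liki (rule 4 does not apply)
  liki → lik   [apocope]
  lik (rule 6 does not apply)
  giving Pamolu lik.
If borrowed from Anraken 'lege' after the early changes, it would undergo only the recent ones:
  rule 4 (pre-rhotic lowering): no change (lege)
  rule 5 (apocope): lege → leg
  rule 6 (intervocalic voicing): no change (leg)
  ⇒ as a loan: leg
Pamolu 'lik' matches the inherited outcome exactly, so it is an inherited cognate, not a loan.

inherited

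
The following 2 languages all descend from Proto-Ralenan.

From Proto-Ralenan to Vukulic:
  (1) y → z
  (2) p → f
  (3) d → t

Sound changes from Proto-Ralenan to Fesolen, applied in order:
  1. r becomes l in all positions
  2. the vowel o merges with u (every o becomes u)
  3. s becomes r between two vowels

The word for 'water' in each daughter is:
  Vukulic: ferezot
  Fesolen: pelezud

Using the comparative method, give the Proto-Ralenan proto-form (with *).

Position 7: Vukulic has t, Fesolen has d. Fesolen preserves d here (none of its changes turn any other segment into d), so the proto-segment is *d.
Position 1: Vukulic has f, Fesolen has p. Fesolen preserves p here (none of its changes turn any other segment into p), so the proto-segment is *p.
Continuing position by position gives *perezod; check it forward:
Vukulic: start from *perezod.
  rule 1: no change — perezod
  rule 2 (unconditioned shift): perezod → ferezod
  rule 3 (unconditioned shift): ferezod → ferezot
  ⇒ Vukulic ferezot
Fesolen: *perezod
  perezod → pelezod   [unconditioned shift]
  pelezod → pelezud   [vowel merger]
  pelezud (rule 3 does not apply)
  giving Fesolen pelezud.
*perezod is the unique common source.

*perezod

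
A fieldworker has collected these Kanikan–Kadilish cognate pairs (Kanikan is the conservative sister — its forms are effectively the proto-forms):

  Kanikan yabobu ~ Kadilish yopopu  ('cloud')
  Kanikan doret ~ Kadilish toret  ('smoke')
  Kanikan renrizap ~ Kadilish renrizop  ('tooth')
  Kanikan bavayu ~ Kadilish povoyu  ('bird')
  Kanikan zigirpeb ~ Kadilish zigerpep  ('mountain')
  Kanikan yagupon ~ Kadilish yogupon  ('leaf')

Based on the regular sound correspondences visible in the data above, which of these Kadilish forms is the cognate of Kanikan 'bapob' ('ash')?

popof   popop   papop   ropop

popop

bavayu ~ povoyu — Kanikan b corresponds to Kadilish p word-initially before a back vowel.
renrizap ~ renrizop — Kanikan a corresponds to Kadilish o after a consonant, before a labial obstruent.
zigirpeb ~ zigerpep — Kanikan b corresponds to Kadilish p word-finally.
Applying these to Kanikan 'bapob':
  bapob → papob   (b→p word-initially before a back vowel)
  papob → popob   (a→o after a consonant, before a labial obstruent)
  popob → popop   (b→p word-finally)
So the Kadilish cognate is 'popop'.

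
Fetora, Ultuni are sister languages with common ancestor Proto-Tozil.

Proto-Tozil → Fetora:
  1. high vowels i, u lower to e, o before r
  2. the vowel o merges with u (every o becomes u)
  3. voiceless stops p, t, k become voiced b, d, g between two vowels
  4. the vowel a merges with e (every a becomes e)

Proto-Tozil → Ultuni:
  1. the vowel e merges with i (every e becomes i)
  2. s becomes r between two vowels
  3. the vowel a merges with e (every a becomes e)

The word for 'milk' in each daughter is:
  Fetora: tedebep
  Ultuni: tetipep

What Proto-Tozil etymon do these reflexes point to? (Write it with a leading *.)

*tatepap

Position 5: Fetora has b, Ultuni has p. Ultuni preserves p here (none of its changes turn any other segment into p), so the proto-segment is *p.
Position 2: Fetora has e, Ultuni has e. In Ultuni, e can only continue *a, so the proto-segment is *a.
This points to *tatepap. Verify forward in each daughter:
Fetora: *tatepap > tadebap > tedebep  (by intervocalic voicing, vowel merger)
Ultuni: *tatepap
  tatepap → tatipap   [vowel merger]
  tatipap (rule 2 does not apply)
  tatipap → tetipep   [vowel merger]
  giving Ultuni tetipep.
Only *tatepap yields all of Fetora tedebep, Ultuni tetipep.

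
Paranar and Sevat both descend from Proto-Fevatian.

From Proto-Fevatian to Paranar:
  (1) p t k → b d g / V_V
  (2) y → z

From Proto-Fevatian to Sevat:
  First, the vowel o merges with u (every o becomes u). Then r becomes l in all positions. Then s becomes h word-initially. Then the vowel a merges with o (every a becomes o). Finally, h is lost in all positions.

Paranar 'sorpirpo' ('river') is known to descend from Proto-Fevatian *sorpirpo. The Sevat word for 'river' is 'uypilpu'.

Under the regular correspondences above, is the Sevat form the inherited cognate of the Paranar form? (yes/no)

Derive the expected Sevat reflex of *sorpirpo:
Sevat: start from *sorpirpo.
  rule 1 (vowel merger): sorpirpo → surpirpu
  rule 2 (unconditioned shift): surpirpu → sulpilpu
  rule 3 (debuccalisation): sulpilpu → hulpilpu
  rule 4: no change — hulpilpu
  rule 5 (h-loss): hulpilpu → ulpilpu
  ⇒ Sevat ulpilpu
The regular Sevat reflex would be 'ulpilpu', but the attested form is 'uypilpu'. The correspondence is irregular, so they are not cognates (the Sevat form has a different source).

no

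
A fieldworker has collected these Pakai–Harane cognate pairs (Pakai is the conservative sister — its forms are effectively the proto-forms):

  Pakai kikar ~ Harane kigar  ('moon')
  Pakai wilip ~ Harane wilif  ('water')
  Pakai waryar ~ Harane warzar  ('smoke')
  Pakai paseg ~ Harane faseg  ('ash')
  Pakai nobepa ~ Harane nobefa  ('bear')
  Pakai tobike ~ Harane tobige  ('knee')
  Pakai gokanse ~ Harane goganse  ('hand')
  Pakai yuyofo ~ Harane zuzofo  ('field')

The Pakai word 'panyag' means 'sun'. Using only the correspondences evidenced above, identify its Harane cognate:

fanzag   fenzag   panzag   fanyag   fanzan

fanzag

paseg ~ faseg — Pakai p corresponds to Harane f word-initially before a back vowel.
waryar ~ warzar — Pakai y corresponds to Harane z after a consonant, before a back vowel.
Applying these to Pakai 'panyag':
  panyag → fanyag   (p→f word-initially before a back vowel)
  fanyag → fanzag   (y→z after a consonant, before a back vowel)
So the Harane cognate is 'fanzag'.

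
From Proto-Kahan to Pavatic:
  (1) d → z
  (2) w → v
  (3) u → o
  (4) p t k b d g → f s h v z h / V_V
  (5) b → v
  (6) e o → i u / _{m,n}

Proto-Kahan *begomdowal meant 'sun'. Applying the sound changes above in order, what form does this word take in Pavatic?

Pavatic: *begomdowal > begomzowal > begomzoval > behomzoval > vehomzoval > vehumzoval  (by unconditioned shift, unconditioned shift, intervocalic lenition, unconditioned shift, pre-nasal raising)

vehumzoval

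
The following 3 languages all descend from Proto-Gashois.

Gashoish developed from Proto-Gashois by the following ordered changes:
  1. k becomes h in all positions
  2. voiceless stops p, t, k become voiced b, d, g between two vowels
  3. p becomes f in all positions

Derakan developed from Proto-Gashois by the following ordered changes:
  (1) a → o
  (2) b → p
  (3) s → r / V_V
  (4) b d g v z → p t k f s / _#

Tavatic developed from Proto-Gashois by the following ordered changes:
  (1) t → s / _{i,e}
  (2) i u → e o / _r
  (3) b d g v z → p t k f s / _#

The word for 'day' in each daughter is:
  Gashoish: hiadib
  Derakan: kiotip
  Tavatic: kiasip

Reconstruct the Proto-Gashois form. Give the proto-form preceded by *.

Position 6: Gashoish has b, Derakan has p, Tavatic has p. Taking the neighbouring segments as reconstructed: Gashoish b can only go back to *b; Derakan p could go back to *p or *b; Tavatic p could go back to *p or *b — the one source consistent with every daughter is *b.
Position 3: Gashoish has a, Derakan has o, Tavatic has a. Gashoish preserves a here (none of its changes turn any other segment into a), so the proto-segment is *a.
Verify the candidate proto-form against each daughter:
Gashoish: *kiatib
  kiatib → hiatib   [unconditioned shift]
  hiatib → hiadib   [intervocalic voicing]
  hiadib (rule 3 does not apply)
  giving Gashoish hiadib.
Derakan: *kiatib
  kiatib → kiotib   [vowel merger]
  kiotib → kiotip   [unconditioned shift]
  kiotip (rule 3 does not apply)
  kiotip (rule 4 does not apply)
  giving Derakan kiotip.
Tavatic: start from *kiatib.
  rule 1 (palatalisation): kiatib → kiasib
  rule 2: no change — kiasib
  rule 3 (final devoicing): kiasib → kiasip
  ⇒ Tavatic kiasip
*kiatib is the unique common source.

*kiatib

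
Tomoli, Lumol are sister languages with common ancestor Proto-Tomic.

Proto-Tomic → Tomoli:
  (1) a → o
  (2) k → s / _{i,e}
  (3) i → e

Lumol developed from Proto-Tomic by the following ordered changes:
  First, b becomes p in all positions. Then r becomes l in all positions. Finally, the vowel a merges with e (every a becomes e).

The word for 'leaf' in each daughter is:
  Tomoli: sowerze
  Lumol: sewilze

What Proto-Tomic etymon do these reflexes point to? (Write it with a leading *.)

Position 5: Tomoli has r, Lumol has l. Tomoli preserves r here (none of its changes turn any other segment into r), so the proto-segment is *r.
Position 4: Tomoli has e, Lumol has i. Lumol preserves i here (none of its changes turn any other segment into i), so the proto-segment is *i.
This points to *sawirze. Verify forward in each daughter:
Tomoli: *sawirze
  sawirze → sowirze   [vowel merger]
  sowirze (rule 2 does not apply)
  sowirze → sowerze   [vowel merger]
  giving Tomoli sowerze.
Lumol: start from *sawirze.
  rule 1: no change — sawirze
  rule 2 (unconditioned shift): sawirze → sawilze
  rule 3 (vowel merger): sawilze → sewilze
  ⇒ Lumol sewilze
*sawirze is the unique common source.

*sawirze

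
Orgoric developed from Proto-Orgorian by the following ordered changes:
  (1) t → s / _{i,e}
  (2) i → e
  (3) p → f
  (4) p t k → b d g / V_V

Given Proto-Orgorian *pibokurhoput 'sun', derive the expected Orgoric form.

febogurhofut

Orgoric: *pibokurhoput > pebokurhoput > febokurhofut > febogurhofut  (by vowel merger, unconditioned shift, intervocalic voicing)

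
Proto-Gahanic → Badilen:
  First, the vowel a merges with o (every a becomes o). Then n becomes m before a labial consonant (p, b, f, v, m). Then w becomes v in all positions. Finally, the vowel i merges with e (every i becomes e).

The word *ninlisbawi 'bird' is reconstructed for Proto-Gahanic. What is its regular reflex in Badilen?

Badilen: *ninlisbawi
  ninlisbawi → ninlisbowi   [vowel merger]
  ninlisbowi (rule 2 does not apply)
  ninlisbowi → ninlisbovi   [unconditioned shift]
  ninlisbovi → nenlesbove   [vowel merger]
  giving Badilen nenlesbove.

nenlesbove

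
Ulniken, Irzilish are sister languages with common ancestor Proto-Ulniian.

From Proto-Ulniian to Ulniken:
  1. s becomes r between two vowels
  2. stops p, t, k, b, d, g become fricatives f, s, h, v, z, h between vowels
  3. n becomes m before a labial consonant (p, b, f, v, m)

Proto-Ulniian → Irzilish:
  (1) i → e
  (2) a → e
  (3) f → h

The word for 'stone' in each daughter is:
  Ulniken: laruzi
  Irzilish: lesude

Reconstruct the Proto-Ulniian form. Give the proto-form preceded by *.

*lasudi

Position 3: Ulniken has r, Irzilish has s. Irzilish preserves s here (none of its changes turn any other segment into s), so the proto-segment is *s.
Position 6: Ulniken has i, Irzilish has e. Ulniken preserves i here (none of its changes turn any other segment into i), so the proto-segment is *i.
Position 5: Ulniken has z, Irzilish has d. Irzilish preserves d here (none of its changes turn any other segment into d), so the proto-segment is *d.
Verify the candidate proto-form against each daughter:
Ulniken: *lasudi > larudi > laruzi  (by rhotacism, intervocalic lenition)
Irzilish: *lasudi > lasude > lesude  (by vowel merger, vowel merger)
*lasudi is the unique common source.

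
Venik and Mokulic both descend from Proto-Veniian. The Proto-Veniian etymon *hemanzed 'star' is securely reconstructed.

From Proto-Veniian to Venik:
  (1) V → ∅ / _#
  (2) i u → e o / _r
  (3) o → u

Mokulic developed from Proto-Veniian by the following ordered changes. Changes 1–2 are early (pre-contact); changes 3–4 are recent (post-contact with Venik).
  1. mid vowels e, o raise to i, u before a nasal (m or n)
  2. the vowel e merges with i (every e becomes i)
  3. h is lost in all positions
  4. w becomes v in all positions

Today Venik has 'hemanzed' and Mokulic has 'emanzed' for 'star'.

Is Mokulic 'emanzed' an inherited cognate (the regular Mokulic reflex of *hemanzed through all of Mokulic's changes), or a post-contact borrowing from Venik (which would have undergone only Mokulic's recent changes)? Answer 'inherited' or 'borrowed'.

borrowed

If inherited, *hemanzed would pass through all of Mokulic's changes:
Mokulic: *hemanzed
  hemanzed → himanzed   [pre-nasal raising]
  himanzed → himanzid   [vowel merger]
  himanzid → imanzid   [h-loss]
  imanzid (rule 4 does not apply)
  giving Mokulic imanzid.
If borrowed from Venik 'hemanzed' after the early changes, it would undergo only the recent ones:
  rule 3 (h-loss): hemanzed → emanzed
  rule 4 (unconditioned shift): no change (emanzed)
  ⇒ as a loan: emanzed
Mokulic 'emanzed' matches the loan outcome 'emanzed', not the inherited 'imanzid' — it skipped the early Mokulic changes, so it was borrowed from Venik.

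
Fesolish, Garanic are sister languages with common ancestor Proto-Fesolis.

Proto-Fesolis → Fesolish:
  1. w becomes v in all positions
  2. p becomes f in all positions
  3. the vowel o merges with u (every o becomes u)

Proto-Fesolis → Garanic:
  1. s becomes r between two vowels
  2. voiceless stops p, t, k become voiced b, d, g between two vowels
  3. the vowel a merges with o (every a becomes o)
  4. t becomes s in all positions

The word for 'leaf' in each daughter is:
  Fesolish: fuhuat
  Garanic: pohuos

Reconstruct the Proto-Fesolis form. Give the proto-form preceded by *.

*pohuat

Position 6: Fesolish has t, Garanic has s. Fesolish preserves t here (none of its changes turn any other segment into t), so the proto-segment is *t.
Position 1: Fesolish has f, Garanic has p. Garanic preserves p here (none of its changes turn any other segment into p), so the proto-segment is *p.
This points to *pohuat. Verify forward in each daughter:
Fesolish: *pohuat
  pohuat (rule 1 does not apply)
  pohuat → fohuat   [unconditioned shift]
  fohuat → fuhuat   [vowel merger]
  giving Fesolish fuhuat.
Garanic: start from *pohuat.
  rule 1: no change — pohuat
  rule 2: no change — pohuat
  rule 3 (vowel merger): pohuat → pohuot
  rule 4 (unconditioned shift): pohuot → pohuos
  ⇒ Garanic pohuos
*pohuat is the unique common source.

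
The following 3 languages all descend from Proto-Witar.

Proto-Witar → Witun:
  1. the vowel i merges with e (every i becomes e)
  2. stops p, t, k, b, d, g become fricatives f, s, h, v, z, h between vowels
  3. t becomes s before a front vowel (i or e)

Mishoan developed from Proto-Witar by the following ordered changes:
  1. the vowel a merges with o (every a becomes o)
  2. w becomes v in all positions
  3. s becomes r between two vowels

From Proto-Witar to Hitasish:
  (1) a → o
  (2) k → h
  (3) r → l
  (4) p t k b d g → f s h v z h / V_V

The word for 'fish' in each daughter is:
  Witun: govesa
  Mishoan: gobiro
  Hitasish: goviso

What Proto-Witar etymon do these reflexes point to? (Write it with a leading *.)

*gobisa

Position 3: Witun has v, Mishoan has b, Hitasish has v. Mishoan preserves b here (none of its changes turn any other segment into b), so the proto-segment is *b.
Position 4: Witun has e, Mishoan has i, Hitasish has i. Mishoan preserves i here (none of its changes turn any other segment into i), so the proto-segment is *i.
This points to *gobisa. Verify forward in each daughter:
Witun: *gobisa > gobesa > govesa  (by vowel merger, intervocalic lenition)
Mishoan: *gobisa
  gobisa → gobiso   [vowel merger]
  gobiso (rule 2 does not apply)
  gobiso → gobiro   [rhotacism]
  giving Mishoan gobiro.
Hitasish: *gobisa
  gobisa → gobiso   [vowel merger]
  gobiso (rule 2 does not apply)
  gobiso (rule 3 does not apply)
  gobiso → goviso   [intervocalic lenition]
  giving Hitasish goviso.
*gobisa is the unique common source.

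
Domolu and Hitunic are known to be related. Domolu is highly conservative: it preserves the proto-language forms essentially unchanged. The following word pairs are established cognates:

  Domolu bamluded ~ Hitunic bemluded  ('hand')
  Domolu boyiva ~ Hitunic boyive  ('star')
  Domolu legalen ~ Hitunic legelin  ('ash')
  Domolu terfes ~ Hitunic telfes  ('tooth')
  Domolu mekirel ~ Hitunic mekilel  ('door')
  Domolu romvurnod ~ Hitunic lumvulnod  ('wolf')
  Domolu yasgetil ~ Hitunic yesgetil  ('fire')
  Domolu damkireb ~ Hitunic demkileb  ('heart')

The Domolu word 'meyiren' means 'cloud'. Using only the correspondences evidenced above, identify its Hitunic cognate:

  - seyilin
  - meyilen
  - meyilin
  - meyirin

meyilin

mekirel ~ mekilel, damkireb ~ demkileb — Domolu r corresponds to Hitunic l between vowels (before a front vowel).
legalen ~ legelin — Domolu e corresponds to Hitunic i after a consonant, before a nasal.
Applying these to Domolu 'meyiren':
  meyiren → meyilen   (r→l between vowels (before a front vowel))
  meyilen → meyilin   (e→i after a consonant, before a nasal)
So the Hitunic cognate is 'meyilin'.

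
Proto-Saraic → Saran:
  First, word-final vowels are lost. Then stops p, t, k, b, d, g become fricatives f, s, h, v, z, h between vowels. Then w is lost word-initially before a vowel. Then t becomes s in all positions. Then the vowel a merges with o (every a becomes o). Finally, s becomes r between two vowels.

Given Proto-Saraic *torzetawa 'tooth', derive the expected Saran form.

sorzerow

Saran: start from *torzetawa.
  rule 1 (apocope): torzetawa → torzetaw
  rule 2 (intervocalic lenition): torzetaw → torzesaw
  rule 3: no change — torzesaw
  rule 4 (unconditioned shift): torzesaw → sorzesaw
  rule 5 (vowel merger): sorzesaw → sorzesow
  rule 6 (rhotacism): sorzesow → sorzerow
  ⇒ Saran sorzerow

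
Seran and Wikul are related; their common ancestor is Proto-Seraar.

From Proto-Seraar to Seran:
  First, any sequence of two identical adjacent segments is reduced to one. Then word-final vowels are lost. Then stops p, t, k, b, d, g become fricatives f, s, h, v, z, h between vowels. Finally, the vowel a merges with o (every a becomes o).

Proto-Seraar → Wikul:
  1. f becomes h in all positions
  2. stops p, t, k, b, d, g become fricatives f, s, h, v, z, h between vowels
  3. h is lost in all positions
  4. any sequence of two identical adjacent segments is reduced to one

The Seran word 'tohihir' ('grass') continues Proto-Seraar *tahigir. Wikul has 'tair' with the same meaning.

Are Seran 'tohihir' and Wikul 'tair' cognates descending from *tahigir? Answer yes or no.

yes

Derive the expected Wikul reflex of *tahigir:
Wikul: *tahigir > tahihir > taiir > tair  (by intervocalic lenition, h-loss, degemination)
Wikul 'tair' matches the regular reflex exactly, so the pair is cognate.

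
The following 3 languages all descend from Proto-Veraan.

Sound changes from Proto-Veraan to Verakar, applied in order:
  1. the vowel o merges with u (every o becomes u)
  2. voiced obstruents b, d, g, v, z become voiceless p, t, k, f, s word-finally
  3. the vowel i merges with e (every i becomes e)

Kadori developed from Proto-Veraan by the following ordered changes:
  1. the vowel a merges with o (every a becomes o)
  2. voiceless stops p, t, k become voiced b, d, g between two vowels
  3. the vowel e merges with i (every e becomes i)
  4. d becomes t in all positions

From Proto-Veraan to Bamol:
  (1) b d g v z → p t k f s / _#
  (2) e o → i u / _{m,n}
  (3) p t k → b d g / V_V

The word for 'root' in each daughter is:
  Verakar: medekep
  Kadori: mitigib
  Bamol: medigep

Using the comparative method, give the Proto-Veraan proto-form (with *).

Position 6: Verakar has e, Kadori has i, Bamol has e. Bamol preserves e here (none of its changes turn any other segment into e), so the proto-segment is *e.
Position 3: Verakar has d, Kadori has t, Bamol has d. Verakar preserves d here (none of its changes turn any other segment into d), so the proto-segment is *d.
Verify the candidate proto-form against each daughter:
Verakar: *medikeb
  medikeb (rule 1 does not apply)
  medikeb → medikep   [final devoicing]
  medikep → medekep   [vowel merger]
  giving Verakar medekep.
Kadori: start from *medikeb.
  rule 1: no change — medikeb
  rule 2 (intervocalic voicing): medikeb → medigeb
  rule 3 (vowel merger): medigeb → midigib
  rule 4 (unconditioned shift): midigib → mitigib
  ⇒ Kadori mitigib
Bamol: *medikeb
  medikeb → medikep   [final devoicing]
  medikep (rule 2 does not apply)
  medikep → medigep   [intervocalic voicing]
  giving Bamol medigep.
*medikeb is the unique common source.

*medikeb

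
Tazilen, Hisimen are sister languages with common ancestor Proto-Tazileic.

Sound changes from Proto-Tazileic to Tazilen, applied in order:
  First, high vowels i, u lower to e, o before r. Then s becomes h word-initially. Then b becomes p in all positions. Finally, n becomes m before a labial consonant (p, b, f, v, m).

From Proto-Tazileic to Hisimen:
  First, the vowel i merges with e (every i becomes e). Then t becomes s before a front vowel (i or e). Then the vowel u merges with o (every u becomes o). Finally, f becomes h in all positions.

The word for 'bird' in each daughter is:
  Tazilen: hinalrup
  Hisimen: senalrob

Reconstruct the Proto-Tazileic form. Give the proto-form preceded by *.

Position 7: Tazilen has u, Hisimen has o. Tazilen preserves u here (none of its changes turn any other segment into u), so the proto-segment is *u.
Position 8: Tazilen has p, Hisimen has b. Hisimen preserves b here (none of its changes turn any other segment into b), so the proto-segment is *b.
Verify the candidate proto-form against each daughter:
Tazilen: *sinalrub
  sinalrub (rule 1 does not apply)
  sinalrub → hinalrub   [debuccalisation]
  hinalrub → hinalrup   [unconditioned shift]
  hinalrup (rule 4 does not apply)
  giving Tazilen hinalrup.
Hisimen: *sinalrub
  sinalrub → senalrub   [vowel merger]
  senalrub (rule 2 does not apply)
  senalrub → senalrob   [vowel merger]
  senalrob (rule 4 does not apply)
  giving Hisimen senalrob.
*sinalrub is the unique common source.

*sinalrub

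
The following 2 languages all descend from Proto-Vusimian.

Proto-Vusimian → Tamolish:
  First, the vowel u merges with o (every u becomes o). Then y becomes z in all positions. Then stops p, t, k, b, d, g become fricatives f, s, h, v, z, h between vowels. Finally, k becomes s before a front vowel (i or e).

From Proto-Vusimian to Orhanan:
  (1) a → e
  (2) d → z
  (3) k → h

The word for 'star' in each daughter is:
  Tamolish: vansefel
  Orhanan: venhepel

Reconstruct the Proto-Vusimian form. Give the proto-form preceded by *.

*vankepel

Position 2: Tamolish has a, Orhanan has e. Tamolish preserves a here (none of its changes turn any other segment into a), so the proto-segment is *a.
Position 6: Tamolish has f, Orhanan has p. Orhanan preserves p here (none of its changes turn any other segment into p), so the proto-segment is *p.
Position 4: Tamolish has s, Orhanan has h. Taking the neighbouring segments as reconstructed: Tamolish s could go back to *k or *s; Orhanan h could go back to *k or *h — the one source consistent with every daughter is *k.
The remaining positions agree across the daughters. Check the candidate against every language:
Tamolish: *vankepel
  vankepel (rule 1 does not apply)
  vankepel (rule 2 does not apply)
  vankepel → vankefel   [intervocalic lenition]
  vankefel → vansefel   [palatalisation]
  giving Tamolish vansefel.
Orhanan: *vankepel > venkepel > venhepel  (by vowel merger, unconditioned shift)
*vankepel is the unique common source.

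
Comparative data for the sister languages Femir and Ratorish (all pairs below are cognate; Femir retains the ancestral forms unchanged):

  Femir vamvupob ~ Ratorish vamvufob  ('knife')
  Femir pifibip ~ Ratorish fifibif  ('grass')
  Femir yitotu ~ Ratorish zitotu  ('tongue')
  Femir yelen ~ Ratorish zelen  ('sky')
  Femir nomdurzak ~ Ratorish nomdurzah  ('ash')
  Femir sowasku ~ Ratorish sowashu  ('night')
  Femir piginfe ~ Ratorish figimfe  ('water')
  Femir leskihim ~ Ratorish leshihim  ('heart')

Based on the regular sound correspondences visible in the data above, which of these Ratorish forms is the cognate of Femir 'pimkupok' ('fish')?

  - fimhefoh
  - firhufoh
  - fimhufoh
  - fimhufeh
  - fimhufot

pifibip ~ fifibif, piginfe ~ figimfe — Femir p corresponds to Ratorish f word-initially before a front vowel.
sowasku ~ sowashu — Femir k corresponds to Ratorish h after a consonant, before a back vowel.
vamvupob ~ vamvufob — Femir p corresponds to Ratorish f between vowels (before a back vowel).
nomdurzak ~ nomdurzah — Femir k corresponds to Ratorish h word-finally.
Applying these to Femir 'pimkupok':
  pimkupok → fimkupok   (p→f word-initially before a front vowel)
  fimkupok → fimhupok   (k→h after a consonant, before a back vowel)
  fimhupok → fimhufok   (p→f between vowels (before a back vowel))
  fimhufok → fimhufoh   (k→h word-finally)
So the Ratorish cognate is 'fimhufoh'.

fimhufoh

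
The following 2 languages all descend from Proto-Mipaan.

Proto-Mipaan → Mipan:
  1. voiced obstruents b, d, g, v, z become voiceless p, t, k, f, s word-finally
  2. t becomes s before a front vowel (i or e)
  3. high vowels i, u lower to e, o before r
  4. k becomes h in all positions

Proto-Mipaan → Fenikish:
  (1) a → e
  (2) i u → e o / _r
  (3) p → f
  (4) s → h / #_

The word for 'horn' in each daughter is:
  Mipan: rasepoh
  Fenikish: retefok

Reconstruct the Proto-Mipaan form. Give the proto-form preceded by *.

*ratepok

Position 7: Mipan has h, Fenikish has k. Fenikish preserves k here (none of its changes turn any other segment into k), so the proto-segment is *k.
Position 5: Mipan has p, Fenikish has f. Taking the neighbouring segments as reconstructed: Mipan p can only go back to *p; Fenikish f could go back to *p or *f — the one source consistent with every daughter is *p.
Continuing position by position gives *ratepok; check it forward:
Mipan: start from *ratepok.
  rule 1: no change — ratepok
  rule 2 (palatalisation): ratepok → rasepok
  rule 3: no change — rasepok
  rule 4 (unconditioned shift): rasepok → rasepoh
  ⇒ Mipan rasepoh
Fenikish: *ratepok > retepok > retefok  (by vowel merger, unconditioned shift)
Only *ratepok yields all of Mipan rasepoh, Fenikish retefok.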